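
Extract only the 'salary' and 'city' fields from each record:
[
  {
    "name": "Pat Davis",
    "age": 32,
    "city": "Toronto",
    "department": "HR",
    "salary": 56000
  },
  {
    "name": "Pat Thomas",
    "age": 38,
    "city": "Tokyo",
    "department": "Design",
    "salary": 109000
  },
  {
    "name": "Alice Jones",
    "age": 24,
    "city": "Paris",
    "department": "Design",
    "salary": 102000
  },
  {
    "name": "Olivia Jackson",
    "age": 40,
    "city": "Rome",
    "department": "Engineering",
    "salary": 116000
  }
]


Original: 4 records with fields: name, age, city, department, salary
Keep: ['salary', 'city']
Drop: ['name', 'age', 'department']
Result: 4 records, 2 fields each

[
  {
    "salary": 56000,
    "city": "Toronto"
  },
  {
    "salary": 109000,
    "city": "Tokyo"
  },
  {
    "salary": 102000,
    "city": "Paris"
  },
  {
    "salary": 116000,
    "city": "Rome"
  }
]


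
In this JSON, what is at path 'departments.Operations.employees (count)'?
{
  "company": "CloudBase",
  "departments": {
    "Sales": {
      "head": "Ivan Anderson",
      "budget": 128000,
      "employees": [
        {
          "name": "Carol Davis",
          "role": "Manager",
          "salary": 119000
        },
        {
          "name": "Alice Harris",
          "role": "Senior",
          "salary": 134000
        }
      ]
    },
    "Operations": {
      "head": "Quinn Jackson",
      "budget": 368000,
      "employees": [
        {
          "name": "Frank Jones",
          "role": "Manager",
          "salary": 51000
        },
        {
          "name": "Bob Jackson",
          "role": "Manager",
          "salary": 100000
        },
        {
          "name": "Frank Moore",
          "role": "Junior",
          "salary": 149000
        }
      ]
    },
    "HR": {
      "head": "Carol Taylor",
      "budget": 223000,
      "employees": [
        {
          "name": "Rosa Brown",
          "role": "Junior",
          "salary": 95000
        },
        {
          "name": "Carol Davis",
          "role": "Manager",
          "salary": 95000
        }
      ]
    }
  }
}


Path: departments.Operations.employees (count)

Navigate:
  -> departments
  -> Operations
  -> employees (array, length 3)

3


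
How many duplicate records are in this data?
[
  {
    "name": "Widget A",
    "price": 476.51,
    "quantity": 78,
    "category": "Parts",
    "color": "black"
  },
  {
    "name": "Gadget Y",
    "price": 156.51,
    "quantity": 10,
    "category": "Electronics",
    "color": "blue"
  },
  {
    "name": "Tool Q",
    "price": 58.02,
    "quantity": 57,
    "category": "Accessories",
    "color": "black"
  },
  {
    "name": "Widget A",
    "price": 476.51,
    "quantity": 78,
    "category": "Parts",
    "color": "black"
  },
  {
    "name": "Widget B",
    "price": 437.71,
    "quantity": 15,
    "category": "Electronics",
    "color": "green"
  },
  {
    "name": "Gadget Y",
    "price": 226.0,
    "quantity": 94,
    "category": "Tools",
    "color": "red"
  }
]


Checking 6 records for duplicates:

  Row 1: Widget A ($476.51, qty 78)
  Row 2: Gadget Y ($156.51, qty 10)
  Row 3: Tool Q ($58.02, qty 57)
  Row 4: Widget A ($476.51, qty 78) <-- DUPLICATE
  Row 5: Widget B ($437.71, qty 15)
  Row 6: Gadget Y ($226.0, qty 94)

Duplicates found: 1
Unique records: 5

1 duplicates, 5 unique


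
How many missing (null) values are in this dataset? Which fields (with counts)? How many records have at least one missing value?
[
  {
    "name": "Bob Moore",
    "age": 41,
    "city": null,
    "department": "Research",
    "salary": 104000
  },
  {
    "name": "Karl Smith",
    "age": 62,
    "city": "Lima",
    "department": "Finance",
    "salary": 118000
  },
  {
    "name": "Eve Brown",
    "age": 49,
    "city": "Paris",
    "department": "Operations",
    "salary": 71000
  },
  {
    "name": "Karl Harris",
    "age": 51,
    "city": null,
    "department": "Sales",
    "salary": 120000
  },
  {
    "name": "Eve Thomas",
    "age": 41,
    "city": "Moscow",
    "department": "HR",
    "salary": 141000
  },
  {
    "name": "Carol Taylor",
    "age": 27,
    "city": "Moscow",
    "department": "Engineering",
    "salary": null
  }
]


Checking for missing (null) values in 6 records:

  Bob Moore: city
  Karl Smith: complete
  Eve Brown: complete
  Karl Harris: city
  Eve Thomas: complete
  Carol Taylor: salary

Per field:
  name: 0 missing
  age: 0 missing
  city: 2 missing
  department: 0 missing
  salary: 1 missing

Total missing values: 3
Records with any missing: 3

3 missing values (city: 2, salary: 1); 3 incomplete records


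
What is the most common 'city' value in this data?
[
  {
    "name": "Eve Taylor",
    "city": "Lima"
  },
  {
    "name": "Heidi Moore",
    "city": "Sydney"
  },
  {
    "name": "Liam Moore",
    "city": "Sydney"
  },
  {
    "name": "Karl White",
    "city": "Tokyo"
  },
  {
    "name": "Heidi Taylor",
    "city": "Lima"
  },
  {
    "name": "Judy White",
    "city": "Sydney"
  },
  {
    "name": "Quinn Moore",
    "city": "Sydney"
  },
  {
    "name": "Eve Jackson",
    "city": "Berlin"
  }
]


Counting 'city' values across 8 records:

  Sydney: 4 ####
  Lima: 2 ##
  Tokyo: 1 #
  Berlin: 1 #

Most common: Sydney (4 times)

Sydney (4 times)


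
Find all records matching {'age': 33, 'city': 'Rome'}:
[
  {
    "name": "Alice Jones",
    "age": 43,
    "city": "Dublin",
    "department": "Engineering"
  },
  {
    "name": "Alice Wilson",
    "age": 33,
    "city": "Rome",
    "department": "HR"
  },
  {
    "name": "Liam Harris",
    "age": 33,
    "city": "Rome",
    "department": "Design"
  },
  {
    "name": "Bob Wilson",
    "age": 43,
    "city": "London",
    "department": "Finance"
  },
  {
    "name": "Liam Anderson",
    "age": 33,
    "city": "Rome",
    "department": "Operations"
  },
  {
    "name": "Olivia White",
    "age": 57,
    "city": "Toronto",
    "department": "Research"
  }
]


Search criteria: {'age': 33, 'city': 'Rome'}

Checking 6 records:
  Alice Jones: {age: 43, city: Dublin}
  Alice Wilson: {age: 33, city: Rome} <-- MATCH
  Liam Harris: {age: 33, city: Rome} <-- MATCH
  Bob Wilson: {age: 43, city: London}
  Liam Anderson: {age: 33, city: Rome} <-- MATCH
  Olivia White: {age: 57, city: Toronto}

Matches: ["Alice Wilson", "Liam Harris", "Liam Anderson"]

["Alice Wilson", "Liam Harris", "Liam Anderson"]


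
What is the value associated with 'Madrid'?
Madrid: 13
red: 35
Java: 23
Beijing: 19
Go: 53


Looking up key 'Madrid'
Value: 13

13


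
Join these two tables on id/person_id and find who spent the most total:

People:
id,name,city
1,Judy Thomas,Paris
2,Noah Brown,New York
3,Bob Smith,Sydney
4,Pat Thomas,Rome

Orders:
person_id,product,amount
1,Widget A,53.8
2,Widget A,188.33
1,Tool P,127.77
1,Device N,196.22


Join on: people.id = orders.person_id

Joined rows:
  Judy Thomas (Paris) bought Widget A for $53.8
  Noah Brown (New York) bought Widget A for $188.33
  Judy Thomas (Paris) bought Tool P for $127.77
  Judy Thomas (Paris) bought Device N for $196.22

Total per person:
  Judy Thomas: $377.79
  Noah Brown: $188.33

Top spender: Judy Thomas ($377.79)

Judy Thomas ($377.79)


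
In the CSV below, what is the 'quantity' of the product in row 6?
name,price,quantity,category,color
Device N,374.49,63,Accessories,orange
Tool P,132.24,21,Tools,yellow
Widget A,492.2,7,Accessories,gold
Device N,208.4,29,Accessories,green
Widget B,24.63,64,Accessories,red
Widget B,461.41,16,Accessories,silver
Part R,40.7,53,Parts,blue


Query: Row 6 ('Widget B'), column 'quantity'
Value: 16

16


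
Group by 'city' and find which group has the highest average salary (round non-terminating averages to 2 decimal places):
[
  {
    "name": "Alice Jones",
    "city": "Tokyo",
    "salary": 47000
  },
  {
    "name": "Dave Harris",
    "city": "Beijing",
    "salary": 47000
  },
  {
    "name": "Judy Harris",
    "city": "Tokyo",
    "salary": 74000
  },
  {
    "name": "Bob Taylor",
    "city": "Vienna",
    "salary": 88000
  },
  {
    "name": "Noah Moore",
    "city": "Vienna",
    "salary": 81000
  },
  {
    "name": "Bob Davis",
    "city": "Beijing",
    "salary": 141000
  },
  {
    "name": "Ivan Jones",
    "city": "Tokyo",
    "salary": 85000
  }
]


Group by: city

Groups:
  Beijing: 2 people, avg salary = 188000/2 = $94000
  Tokyo: 3 people, avg salary = 206000/3 ≈ $68666.67
  Vienna: 2 people, avg salary = 169000/2 = $84500

Highest average salary: Beijing ($94000)

Beijing ($94000)


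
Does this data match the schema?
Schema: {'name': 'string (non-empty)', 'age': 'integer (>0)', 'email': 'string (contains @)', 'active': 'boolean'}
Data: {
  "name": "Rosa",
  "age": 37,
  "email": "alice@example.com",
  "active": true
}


Validating each field against schema:
  name: OK (non-empty string)
  age: OK (positive integer)
  email: OK (string with @)
  active: OK (boolean)

Result: VALID

VALID


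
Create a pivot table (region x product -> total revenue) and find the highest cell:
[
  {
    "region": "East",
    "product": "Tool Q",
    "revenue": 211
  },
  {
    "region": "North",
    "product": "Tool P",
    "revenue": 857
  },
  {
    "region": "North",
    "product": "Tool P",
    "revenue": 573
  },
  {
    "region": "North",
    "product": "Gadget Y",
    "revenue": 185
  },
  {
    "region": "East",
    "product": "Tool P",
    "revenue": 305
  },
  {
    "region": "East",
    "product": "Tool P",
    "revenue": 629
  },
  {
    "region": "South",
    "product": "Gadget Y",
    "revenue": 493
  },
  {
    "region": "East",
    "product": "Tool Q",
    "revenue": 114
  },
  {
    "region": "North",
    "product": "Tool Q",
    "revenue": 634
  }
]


Pivot: region (rows) x product (columns) -> total revenue

     Gadget Y      Tool P        Tool Q      
East             0           934           325  
North          185          1430           634  
South          493             0             0  

Highest: North / Tool P = $1430

North / Tool P = $1430


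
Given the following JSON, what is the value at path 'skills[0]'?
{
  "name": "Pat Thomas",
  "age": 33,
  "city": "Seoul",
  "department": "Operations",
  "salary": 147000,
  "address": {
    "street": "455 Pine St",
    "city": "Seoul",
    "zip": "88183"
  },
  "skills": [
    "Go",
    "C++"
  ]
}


Query: skills[0]
Path: skills -> first element
Value: Go

Go


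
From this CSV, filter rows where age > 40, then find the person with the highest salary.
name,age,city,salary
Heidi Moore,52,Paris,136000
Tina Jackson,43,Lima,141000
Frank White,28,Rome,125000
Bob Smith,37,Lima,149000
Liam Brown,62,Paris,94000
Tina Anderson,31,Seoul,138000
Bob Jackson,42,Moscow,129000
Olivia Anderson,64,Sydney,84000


Filter: age > 40
Sort by: salary (descending)

Filtered records (5):
  Tina Jackson, age 43, salary $141000
  Heidi Moore, age 52, salary $136000
  Bob Jackson, age 42, salary $129000
  Liam Brown, age 62, salary $94000
  Olivia Anderson, age 64, salary $84000

Highest salary: Tina Jackson ($141000)

Tina Jackson


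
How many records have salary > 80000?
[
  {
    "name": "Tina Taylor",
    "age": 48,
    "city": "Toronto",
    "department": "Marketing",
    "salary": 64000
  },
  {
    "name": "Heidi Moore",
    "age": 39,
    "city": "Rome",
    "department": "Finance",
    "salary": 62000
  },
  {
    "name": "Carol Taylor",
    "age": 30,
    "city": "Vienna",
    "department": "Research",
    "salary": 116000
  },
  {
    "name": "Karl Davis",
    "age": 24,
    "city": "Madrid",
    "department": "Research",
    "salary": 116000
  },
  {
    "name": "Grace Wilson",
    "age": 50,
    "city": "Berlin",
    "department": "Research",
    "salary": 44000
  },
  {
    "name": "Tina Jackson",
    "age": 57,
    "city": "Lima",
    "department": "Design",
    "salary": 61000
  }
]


Data: 6 records
Condition: salary > 80000

Checking each record:
  Tina Taylor: 64000
  Heidi Moore: 62000
  Carol Taylor: 116000 MATCH
  Karl Davis: 116000 MATCH
  Grace Wilson: 44000
  Tina Jackson: 61000

Count: 2

2


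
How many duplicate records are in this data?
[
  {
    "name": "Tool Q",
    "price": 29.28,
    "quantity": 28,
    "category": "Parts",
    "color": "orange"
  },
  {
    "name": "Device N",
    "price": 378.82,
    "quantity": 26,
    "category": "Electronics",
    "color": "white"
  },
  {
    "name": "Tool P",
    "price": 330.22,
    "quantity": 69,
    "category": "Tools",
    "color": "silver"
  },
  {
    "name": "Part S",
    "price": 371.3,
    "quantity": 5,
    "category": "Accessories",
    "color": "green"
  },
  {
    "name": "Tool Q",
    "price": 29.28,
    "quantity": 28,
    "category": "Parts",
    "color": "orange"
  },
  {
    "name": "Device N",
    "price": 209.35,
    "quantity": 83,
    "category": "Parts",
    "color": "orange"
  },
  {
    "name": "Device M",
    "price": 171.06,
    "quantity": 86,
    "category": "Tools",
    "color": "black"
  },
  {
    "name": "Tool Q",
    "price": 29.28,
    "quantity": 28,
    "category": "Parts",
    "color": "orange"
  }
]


Checking 8 records for duplicates:

  Row 1: Tool Q ($29.28, qty 28)
  Row 2: Device N ($378.82, qty 26)
  Row 3: Tool P ($330.22, qty 69)
  Row 4: Part S ($371.3, qty 5)
  Row 5: Tool Q ($29.28, qty 28) <-- DUPLICATE
  Row 6: Device N ($209.35, qty 83)
  Row 7: Device M ($171.06, qty 86)
  Row 8: Tool Q ($29.28, qty 28) <-- DUPLICATE

Duplicates found: 2
Unique records: 6

2 duplicates, 6 unique


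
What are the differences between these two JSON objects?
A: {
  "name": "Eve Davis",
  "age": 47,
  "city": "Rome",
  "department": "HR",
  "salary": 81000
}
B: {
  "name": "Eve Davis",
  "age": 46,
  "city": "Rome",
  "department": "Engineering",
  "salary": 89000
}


Comparing each field (in key order):
  name: same
  age: DIFFERENT
  city: same
  department: DIFFERENT
  salary: DIFFERENT
Differences:
  age: 47 -> 46
  department: HR -> Engineering
  salary: 81000 -> 89000

3 field(s) changed

3 changes: age, department, salary


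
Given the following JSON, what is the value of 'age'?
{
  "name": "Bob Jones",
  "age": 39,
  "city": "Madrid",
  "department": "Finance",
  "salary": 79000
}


Looking up field 'age'
Value: 39

39


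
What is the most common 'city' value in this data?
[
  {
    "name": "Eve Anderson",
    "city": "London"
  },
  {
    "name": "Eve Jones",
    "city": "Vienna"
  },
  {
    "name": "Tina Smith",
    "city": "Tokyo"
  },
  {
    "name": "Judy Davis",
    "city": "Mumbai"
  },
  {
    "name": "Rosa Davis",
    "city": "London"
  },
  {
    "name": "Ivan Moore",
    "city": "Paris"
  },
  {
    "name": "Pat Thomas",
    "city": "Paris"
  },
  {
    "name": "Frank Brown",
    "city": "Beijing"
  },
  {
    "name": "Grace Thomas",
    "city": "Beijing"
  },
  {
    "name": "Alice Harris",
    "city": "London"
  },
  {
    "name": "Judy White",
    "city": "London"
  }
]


Counting 'city' values across 11 records:

  London: 4 ####
  Paris: 2 ##
  Beijing: 2 ##
  Vienna: 1 #
  Tokyo: 1 #
  Mumbai: 1 #

Most common: London (4 times)

London (4 times)


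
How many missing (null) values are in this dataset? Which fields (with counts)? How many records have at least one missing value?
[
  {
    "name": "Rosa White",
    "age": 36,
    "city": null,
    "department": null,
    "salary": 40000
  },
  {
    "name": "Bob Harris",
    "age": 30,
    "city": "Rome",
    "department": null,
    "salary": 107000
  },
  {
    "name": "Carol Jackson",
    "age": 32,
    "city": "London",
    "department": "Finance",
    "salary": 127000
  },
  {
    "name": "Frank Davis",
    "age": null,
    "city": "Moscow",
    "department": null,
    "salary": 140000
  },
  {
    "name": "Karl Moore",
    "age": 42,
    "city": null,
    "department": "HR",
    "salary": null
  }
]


Checking for missing (null) values in 5 records:

  Rosa White: city, department
  Bob Harris: department
  Carol Jackson: complete
  Frank Davis: age, department
  Karl Moore: city, salary

Per field:
  name: 0 missing
  age: 1 missing
  city: 2 missing
  department: 3 missing
  salary: 1 missing

Total missing values: 7
Records with any missing: 4

7 missing values (age: 1, city: 2, department: 3, salary: 1); 4 incomplete records


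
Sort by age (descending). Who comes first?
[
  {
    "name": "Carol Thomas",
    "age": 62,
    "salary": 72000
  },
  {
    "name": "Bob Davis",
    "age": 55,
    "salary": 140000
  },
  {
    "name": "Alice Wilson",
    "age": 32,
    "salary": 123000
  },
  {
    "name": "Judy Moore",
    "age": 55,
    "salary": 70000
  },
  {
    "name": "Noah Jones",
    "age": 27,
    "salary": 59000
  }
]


Sort by: age (descending)

Sorted order:
  1. Carol Thomas (age = 62)
  2. Bob Davis (age = 55)
  3. Judy Moore (age = 55)
  4. Alice Wilson (age = 32)
  5. Noah Jones (age = 27)

First: Carol Thomas

Carol Thomas


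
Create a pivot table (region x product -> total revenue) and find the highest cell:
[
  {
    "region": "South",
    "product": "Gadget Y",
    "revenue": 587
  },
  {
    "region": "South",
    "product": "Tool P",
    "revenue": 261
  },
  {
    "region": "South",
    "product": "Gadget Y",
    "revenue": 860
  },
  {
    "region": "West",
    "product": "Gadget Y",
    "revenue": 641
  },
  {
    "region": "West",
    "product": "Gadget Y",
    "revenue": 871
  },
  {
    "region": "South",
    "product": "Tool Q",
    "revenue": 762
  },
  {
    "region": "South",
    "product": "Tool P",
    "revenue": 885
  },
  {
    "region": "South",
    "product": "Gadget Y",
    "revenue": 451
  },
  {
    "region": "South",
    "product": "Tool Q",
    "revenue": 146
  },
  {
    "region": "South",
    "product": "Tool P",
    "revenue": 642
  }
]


Pivot: region (rows) x product (columns) -> total revenue

     Gadget Y      Tool P        Tool Q      
South         1898          1788           908  
West          1512             0             0  

Highest: South / Gadget Y = $1898

South / Gadget Y = $1898


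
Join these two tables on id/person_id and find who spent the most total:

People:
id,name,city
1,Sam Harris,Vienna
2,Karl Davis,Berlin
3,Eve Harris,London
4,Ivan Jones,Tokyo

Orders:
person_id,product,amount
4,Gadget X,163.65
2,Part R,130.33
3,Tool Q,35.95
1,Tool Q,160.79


Join on: people.id = orders.person_id

Joined rows:
  Ivan Jones (Tokyo) bought Gadget X for $163.65
  Karl Davis (Berlin) bought Part R for $130.33
  Eve Harris (London) bought Tool Q for $35.95
  Sam Harris (Vienna) bought Tool Q for $160.79

Total per person:
  Ivan Jones: $163.65
  Sam Harris: $160.79
  Karl Davis: $130.33
  Eve Harris: $35.95

Top spender: Ivan Jones ($163.65)

Ivan Jones ($163.65)


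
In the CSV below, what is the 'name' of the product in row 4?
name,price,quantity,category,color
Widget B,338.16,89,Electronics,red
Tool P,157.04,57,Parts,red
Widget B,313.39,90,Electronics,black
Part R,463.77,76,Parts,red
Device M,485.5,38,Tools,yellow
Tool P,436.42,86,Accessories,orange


Query: Row 4 ('Part R'), column 'name'
Value: Part R

Part R


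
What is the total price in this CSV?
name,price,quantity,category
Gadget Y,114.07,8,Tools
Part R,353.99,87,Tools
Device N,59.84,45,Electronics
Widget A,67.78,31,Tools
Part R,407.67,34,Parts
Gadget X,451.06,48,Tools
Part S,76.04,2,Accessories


Computing total price:
Values: [114.07, 353.99, 59.84, 67.78, 407.67, 451.06, 76.04]
Sum = 1530.45

1530.45


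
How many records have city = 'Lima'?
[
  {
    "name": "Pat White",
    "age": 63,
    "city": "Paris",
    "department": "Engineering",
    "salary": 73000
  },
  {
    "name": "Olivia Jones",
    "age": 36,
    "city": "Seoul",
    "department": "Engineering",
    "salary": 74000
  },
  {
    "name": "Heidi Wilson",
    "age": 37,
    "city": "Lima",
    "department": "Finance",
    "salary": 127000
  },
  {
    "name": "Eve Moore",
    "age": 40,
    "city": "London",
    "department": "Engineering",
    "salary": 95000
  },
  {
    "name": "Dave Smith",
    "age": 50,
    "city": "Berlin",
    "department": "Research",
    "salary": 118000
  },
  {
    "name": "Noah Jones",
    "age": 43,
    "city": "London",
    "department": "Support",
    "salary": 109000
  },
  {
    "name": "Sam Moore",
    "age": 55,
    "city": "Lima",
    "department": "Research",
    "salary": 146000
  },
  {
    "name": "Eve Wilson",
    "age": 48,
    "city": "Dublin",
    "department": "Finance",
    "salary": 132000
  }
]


Data: 8 records
Condition: city = 'Lima'

Checking each record:
  Pat White: Paris
  Olivia Jones: Seoul
  Heidi Wilson: Lima MATCH
  Eve Moore: London
  Dave Smith: Berlin
  Noah Jones: London
  Sam Moore: Lima MATCH
  Eve Wilson: Dublin

Count: 2

2


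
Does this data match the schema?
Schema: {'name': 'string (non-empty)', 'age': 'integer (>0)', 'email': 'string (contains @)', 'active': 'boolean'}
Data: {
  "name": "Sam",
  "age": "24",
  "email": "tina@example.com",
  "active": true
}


Validating each field against schema:
  name: OK (non-empty string)
  age: FAIL ("24" is not an integer)
  email: OK (string with @)
  active: OK (boolean)

Result: INVALID (1 error: age)

INVALID (1 error: age)


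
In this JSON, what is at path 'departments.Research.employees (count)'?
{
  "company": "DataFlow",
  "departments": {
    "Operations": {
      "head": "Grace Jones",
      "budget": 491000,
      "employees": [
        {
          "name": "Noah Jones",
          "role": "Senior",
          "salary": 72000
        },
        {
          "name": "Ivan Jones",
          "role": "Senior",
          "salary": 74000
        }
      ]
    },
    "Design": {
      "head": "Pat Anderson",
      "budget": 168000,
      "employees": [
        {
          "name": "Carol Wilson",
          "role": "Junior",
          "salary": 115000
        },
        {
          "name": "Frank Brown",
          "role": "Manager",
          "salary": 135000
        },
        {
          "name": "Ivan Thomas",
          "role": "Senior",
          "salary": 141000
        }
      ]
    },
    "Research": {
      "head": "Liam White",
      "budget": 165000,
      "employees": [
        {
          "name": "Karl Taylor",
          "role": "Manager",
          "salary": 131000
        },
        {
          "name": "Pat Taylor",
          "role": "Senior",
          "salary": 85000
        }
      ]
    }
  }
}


Path: departments.Research.employees (count)

Navigate:
  -> departments
  -> Research
  -> employees (array, length 2)

2


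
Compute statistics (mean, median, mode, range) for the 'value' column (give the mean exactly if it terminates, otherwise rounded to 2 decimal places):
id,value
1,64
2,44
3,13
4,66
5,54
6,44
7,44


Data: [64, 44, 13, 66, 54, 44, 44]
Count: 7
Sum: 329
Mean: 329/7 = 47
Sorted: [13, 44, 44, 44, 54, 64, 66]
Median: 44.0
Mode: 44 (3 times)
Range: 66 - 13 = 53
Min: 13, Max: 66

mean=47, median=44.0, mode=44, range=53


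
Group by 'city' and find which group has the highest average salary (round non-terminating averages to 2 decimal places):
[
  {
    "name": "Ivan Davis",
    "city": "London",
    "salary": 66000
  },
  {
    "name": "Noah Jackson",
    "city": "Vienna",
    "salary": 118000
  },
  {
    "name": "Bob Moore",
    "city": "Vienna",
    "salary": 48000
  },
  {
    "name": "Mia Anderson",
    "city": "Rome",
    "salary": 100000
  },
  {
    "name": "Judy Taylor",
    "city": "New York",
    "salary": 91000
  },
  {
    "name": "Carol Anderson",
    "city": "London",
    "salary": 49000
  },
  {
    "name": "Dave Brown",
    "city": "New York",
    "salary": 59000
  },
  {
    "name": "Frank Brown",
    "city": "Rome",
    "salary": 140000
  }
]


Group by: city

Groups:
  London: 2 people, avg salary = 115000/2 = $57500
  New York: 2 people, avg salary = 150000/2 = $75000
  Rome: 2 people, avg salary = 240000/2 = $120000
  Vienna: 2 people, avg salary = 166000/2 = $83000

Highest average salary: Rome ($120000)

Rome ($120000)


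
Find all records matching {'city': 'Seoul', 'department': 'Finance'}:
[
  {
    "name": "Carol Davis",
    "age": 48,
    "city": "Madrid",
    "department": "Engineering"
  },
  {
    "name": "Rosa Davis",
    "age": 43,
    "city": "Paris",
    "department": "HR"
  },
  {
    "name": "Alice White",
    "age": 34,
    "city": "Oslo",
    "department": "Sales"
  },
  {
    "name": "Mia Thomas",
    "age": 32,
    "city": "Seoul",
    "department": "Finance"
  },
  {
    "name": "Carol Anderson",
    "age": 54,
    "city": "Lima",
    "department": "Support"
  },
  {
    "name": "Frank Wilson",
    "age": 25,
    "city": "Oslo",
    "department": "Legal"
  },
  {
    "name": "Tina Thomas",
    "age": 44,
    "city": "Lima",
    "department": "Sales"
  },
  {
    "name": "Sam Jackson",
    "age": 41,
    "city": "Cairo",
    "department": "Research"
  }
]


Search criteria: {'city': 'Seoul', 'department': 'Finance'}

Checking 8 records:
  Carol Davis: {city: Madrid, department: Engineering}
  Rosa Davis: {city: Paris, department: HR}
  Alice White: {city: Oslo, department: Sales}
  Mia Thomas: {city: Seoul, department: Finance} <-- MATCH
  Carol Anderson: {city: Lima, department: Support}
  Frank Wilson: {city: Oslo, department: Legal}
  Tina Thomas: {city: Lima, department: Sales}
  Sam Jackson: {city: Cairo, department: Research}

Matches: ["Mia Thomas"]

["Mia Thomas"]


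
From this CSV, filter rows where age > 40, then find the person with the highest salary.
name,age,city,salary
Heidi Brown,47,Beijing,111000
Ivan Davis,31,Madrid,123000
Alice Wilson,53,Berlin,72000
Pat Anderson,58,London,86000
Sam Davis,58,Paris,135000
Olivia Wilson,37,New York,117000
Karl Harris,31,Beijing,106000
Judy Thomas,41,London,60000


Filter: age > 40
Sort by: salary (descending)

Filtered records (5):
  Sam Davis, age 58, salary $135000
  Heidi Brown, age 47, salary $111000
  Pat Anderson, age 58, salary $86000
  Alice Wilson, age 53, salary $72000
  Judy Thomas, age 41, salary $60000

Highest salary: Sam Davis ($135000)

Sam Davis


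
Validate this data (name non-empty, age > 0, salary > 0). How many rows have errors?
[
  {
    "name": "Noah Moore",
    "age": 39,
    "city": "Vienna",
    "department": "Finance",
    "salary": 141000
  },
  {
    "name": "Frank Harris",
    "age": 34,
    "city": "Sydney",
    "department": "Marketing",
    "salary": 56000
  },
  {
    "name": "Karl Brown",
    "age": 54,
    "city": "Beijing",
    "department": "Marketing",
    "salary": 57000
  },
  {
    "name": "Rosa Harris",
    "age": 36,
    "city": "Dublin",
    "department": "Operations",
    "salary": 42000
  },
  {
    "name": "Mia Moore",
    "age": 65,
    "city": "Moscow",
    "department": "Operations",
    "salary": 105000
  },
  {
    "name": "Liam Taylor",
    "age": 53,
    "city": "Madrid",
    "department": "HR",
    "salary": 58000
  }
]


Validating 6 records:
Rules: name non-empty, age > 0, salary > 0

  Row 1 (Noah Moore): OK
  Row 2 (Frank Harris): OK
  Row 3 (Karl Brown): OK
  Row 4 (Rosa Harris): OK
  Row 5 (Mia Moore): OK
  Row 6 (Liam Taylor): OK

Total errors: 0

0 errors


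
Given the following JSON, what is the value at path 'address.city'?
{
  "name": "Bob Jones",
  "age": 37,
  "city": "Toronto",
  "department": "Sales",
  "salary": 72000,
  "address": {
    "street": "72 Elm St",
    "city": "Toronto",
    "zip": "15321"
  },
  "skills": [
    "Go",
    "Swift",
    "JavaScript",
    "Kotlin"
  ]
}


Query: address.city
Path: address -> city
Value: Toronto

Toronto


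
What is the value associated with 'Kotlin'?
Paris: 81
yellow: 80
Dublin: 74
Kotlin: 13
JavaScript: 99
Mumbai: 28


Looking up key 'Kotlin'
Value: 13

13


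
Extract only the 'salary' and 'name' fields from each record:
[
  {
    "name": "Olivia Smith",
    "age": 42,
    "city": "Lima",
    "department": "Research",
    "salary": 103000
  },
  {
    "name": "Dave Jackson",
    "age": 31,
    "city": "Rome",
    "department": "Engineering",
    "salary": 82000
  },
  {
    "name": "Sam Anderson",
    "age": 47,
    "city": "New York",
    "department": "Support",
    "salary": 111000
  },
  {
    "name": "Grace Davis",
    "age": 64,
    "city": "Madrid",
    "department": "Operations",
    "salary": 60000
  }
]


Original: 4 records with fields: name, age, city, department, salary
Keep: ['salary', 'name']
Drop: ['age', 'city', 'department']
Result: 4 records, 2 fields each

[
  {
    "salary": 103000,
    "name": "Olivia Smith"
  },
  {
    "salary": 82000,
    "name": "Dave Jackson"
  },
  {
    "salary": 111000,
    "name": "Sam Anderson"
  },
  {
    "salary": 60000,
    "name": "Grace Davis"
  }
]


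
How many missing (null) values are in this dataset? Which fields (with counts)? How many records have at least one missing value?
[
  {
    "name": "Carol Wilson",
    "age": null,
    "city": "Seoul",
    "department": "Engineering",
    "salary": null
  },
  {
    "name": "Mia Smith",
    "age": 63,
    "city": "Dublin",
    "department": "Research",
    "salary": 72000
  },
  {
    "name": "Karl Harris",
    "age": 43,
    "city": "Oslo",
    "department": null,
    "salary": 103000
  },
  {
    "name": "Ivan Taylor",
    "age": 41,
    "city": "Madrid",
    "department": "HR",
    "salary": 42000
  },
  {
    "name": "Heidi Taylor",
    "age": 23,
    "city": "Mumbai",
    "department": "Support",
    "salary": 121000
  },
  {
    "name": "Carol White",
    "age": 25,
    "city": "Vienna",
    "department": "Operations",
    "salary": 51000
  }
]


Checking for missing (null) values in 6 records:

  Carol Wilson: age, salary
  Mia Smith: complete
  Karl Harris: department
  Ivan Taylor: complete
  Heidi Taylor: complete
  Carol White: complete

Per field:
  name: 0 missing
  age: 1 missing
  city: 0 missing
  department: 1 missing
  salary: 1 missing

Total missing values: 3
Records with any missing: 2

3 missing values (age: 1, department: 1, salary: 1); 2 incomplete records


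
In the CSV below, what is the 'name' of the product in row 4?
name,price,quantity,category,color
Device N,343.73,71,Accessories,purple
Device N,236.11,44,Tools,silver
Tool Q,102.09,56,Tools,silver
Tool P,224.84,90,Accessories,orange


Query: Row 4 ('Tool P'), column 'name'
Value: Tool P

Tool P


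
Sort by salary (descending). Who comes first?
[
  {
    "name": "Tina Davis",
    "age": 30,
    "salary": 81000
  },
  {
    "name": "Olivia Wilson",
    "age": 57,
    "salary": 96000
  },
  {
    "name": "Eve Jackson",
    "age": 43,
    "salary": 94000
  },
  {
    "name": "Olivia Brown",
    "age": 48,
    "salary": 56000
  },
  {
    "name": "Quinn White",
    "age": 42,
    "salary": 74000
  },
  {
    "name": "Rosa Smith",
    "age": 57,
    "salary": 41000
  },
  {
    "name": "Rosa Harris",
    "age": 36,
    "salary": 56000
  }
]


Sort by: salary (descending)

Sorted order:
  1. Olivia Wilson (salary = 96000)
  2. Eve Jackson (salary = 94000)
  3. Tina Davis (salary = 81000)
  4. Quinn White (salary = 74000)
  5. Olivia Brown (salary = 56000)
  6. Rosa Harris (salary = 56000)
  7. Rosa Smith (salary = 41000)

First: Olivia Wilson

Olivia Wilson


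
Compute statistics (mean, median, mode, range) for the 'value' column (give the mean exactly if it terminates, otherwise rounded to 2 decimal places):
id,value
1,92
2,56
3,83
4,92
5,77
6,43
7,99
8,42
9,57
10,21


Data: [92, 56, 83, 92, 77, 43, 99, 42, 57, 21]
Count: 10
Sum: 662
Mean: 662/10 = 66.2
Sorted: [21, 42, 43, 56, 57, 77, 83, 92, 92, 99]
Median: 67.0
Mode: 92 (2 times)
Range: 99 - 21 = 78
Min: 21, Max: 99

mean=66.2, median=67.0, mode=92, range=78


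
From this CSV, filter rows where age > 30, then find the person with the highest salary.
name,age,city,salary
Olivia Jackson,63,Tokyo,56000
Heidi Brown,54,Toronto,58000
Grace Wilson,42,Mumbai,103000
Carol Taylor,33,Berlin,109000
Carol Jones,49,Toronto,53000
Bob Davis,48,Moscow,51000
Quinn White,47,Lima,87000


Filter: age > 30
Sort by: salary (descending)

Filtered records (7):
  Carol Taylor, age 33, salary $109000
  Grace Wilson, age 42, salary $103000
  Quinn White, age 47, salary $87000
  Heidi Brown, age 54, salary $58000
  Olivia Jackson, age 63, salary $56000
  Carol Jones, age 49, salary $53000
  Bob Davis, age 48, salary $51000

Highest salary: Carol Taylor ($109000)

Carol Taylor


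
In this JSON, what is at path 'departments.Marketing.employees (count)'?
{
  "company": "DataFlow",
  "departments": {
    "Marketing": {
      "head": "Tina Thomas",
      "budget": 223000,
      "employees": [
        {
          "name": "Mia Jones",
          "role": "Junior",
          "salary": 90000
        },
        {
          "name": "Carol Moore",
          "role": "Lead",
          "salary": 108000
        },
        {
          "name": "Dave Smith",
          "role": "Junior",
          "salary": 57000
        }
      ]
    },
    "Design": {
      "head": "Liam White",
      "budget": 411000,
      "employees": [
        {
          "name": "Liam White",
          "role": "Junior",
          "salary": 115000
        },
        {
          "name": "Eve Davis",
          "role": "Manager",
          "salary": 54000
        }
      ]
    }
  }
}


Path: departments.Marketing.employees (count)

Navigate:
  -> departments
  -> Marketing
  -> employees (array, length 3)

3


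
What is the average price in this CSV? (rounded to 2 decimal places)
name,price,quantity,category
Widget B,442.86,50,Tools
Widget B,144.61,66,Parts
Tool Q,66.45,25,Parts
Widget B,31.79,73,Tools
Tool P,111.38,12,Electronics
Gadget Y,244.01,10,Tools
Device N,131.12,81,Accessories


Computing average price:
Values: [442.86, 144.61, 66.45, 31.79, 111.38, 244.01, 131.12]
Sum = 1172.22
Count = 7
Average = 1172.22/7 = 167.46

167.46


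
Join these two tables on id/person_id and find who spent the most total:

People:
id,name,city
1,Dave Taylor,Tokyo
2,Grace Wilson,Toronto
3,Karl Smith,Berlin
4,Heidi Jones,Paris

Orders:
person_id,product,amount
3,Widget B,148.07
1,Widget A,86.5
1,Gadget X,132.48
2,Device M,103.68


Join on: people.id = orders.person_id

Joined rows:
  Karl Smith (Berlin) bought Widget B for $148.07
  Dave Taylor (Tokyo) bought Widget A for $86.5
  Dave Taylor (Tokyo) bought Gadget X for $132.48
  Grace Wilson (Toronto) bought Device M for $103.68

Total per person:
  Dave Taylor: $218.98
  Karl Smith: $148.07
  Grace Wilson: $103.68

Top spender: Dave Taylor ($218.98)

Dave Taylor ($218.98)


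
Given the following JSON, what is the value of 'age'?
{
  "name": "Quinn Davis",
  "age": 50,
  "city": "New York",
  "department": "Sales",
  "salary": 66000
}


Looking up field 'age'
Value: 50

50


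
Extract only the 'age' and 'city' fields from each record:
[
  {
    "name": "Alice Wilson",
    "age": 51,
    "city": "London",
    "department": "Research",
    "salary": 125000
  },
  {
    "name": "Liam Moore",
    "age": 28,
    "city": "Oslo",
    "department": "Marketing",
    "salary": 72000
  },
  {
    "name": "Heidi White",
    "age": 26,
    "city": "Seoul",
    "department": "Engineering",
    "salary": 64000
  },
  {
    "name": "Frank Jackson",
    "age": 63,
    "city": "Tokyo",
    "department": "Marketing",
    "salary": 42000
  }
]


Original: 4 records with fields: name, age, city, department, salary
Keep: ['age', 'city']
Drop: ['name', 'department', 'salary']
Result: 4 records, 2 fields each

[
  {
    "age": 51,
    "city": "London"
  },
  {
    "age": 28,
    "city": "Oslo"
  },
  {
    "age": 26,
    "city": "Seoul"
  },
  {
    "age": 63,
    "city": "Tokyo"
  }
]


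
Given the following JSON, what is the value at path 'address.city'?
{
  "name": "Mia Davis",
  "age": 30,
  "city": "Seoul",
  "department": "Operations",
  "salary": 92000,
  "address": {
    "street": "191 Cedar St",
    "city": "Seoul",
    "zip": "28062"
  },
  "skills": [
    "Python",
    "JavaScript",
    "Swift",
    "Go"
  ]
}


Query: address.city
Path: address -> city
Value: Seoul

Seoul


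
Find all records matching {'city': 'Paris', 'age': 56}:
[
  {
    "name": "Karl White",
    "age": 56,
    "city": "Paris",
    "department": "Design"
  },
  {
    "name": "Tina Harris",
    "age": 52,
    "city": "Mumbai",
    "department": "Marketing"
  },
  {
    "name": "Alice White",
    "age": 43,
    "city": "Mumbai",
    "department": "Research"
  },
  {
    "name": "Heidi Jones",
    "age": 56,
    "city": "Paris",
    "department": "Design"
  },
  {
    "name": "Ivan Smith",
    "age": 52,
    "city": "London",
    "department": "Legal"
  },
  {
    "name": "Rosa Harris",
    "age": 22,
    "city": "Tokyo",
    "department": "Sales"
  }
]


Search criteria: {'city': 'Paris', 'age': 56}

Checking 6 records:
  Karl White: {city: Paris, age: 56} <-- MATCH
  Tina Harris: {city: Mumbai, age: 52}
  Alice White: {city: Mumbai, age: 43}
  Heidi Jones: {city: Paris, age: 56} <-- MATCH
  Ivan Smith: {city: London, age: 52}
  Rosa Harris: {city: Tokyo, age: 22}

Matches: ["Karl White", "Heidi Jones"]

["Karl White", "Heidi Jones"]


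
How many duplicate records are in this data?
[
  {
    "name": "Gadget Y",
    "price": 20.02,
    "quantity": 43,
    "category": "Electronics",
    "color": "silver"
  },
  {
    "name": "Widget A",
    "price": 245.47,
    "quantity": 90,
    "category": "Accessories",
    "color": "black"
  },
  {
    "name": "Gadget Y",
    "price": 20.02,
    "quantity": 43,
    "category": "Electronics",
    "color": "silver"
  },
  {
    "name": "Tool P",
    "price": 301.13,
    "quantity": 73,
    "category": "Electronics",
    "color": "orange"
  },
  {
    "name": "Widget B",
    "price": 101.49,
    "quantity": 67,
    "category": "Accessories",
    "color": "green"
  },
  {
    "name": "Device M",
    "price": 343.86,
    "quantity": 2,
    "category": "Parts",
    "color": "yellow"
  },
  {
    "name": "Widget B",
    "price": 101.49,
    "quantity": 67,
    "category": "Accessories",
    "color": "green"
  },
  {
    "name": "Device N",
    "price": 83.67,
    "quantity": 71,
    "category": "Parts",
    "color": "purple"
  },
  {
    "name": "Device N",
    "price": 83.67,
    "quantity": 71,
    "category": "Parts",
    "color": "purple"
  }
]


Checking 9 records for duplicates:

  Row 1: Gadget Y ($20.02, qty 43)
  Row 2: Widget A ($245.47, qty 90)
  Row 3: Gadget Y ($20.02, qty 43) <-- DUPLICATE
  Row 4: Tool P ($301.13, qty 73)
  Row 5: Widget B ($101.49, qty 67)
  Row 6: Device M ($343.86, qty 2)
  Row 7: Widget B ($101.49, qty 67) <-- DUPLICATE
  Row 8: Device N ($83.67, qty 71)
  Row 9: Device N ($83.67, qty 71) <-- DUPLICATE

Duplicates found: 3
Unique records: 6

3 duplicates, 6 unique


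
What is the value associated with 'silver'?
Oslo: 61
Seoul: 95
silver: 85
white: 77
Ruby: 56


Looking up key 'silver'
Value: 85

85


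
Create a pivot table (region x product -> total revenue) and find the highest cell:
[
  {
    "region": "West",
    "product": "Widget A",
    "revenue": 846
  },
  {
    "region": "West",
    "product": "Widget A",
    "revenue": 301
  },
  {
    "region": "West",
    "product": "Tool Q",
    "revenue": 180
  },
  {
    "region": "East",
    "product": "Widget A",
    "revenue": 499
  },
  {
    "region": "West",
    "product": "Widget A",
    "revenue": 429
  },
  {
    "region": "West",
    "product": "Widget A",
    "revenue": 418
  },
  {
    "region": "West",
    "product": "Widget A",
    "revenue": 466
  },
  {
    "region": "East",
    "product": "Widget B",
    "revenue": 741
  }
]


Pivot: region (rows) x product (columns) -> total revenue

     Tool Q        Widget A      Widget B    
East             0           499           741  
West           180          2460             0  

Highest: West / Widget A = $2460

West / Widget A = $2460


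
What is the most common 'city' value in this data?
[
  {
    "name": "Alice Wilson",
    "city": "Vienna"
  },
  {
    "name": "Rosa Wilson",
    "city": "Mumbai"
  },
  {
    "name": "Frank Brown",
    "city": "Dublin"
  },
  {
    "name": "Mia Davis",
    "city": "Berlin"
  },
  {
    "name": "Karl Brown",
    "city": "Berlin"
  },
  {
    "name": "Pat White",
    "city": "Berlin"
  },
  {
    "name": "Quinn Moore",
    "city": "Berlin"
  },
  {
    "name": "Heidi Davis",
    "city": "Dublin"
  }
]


Counting 'city' values across 8 records:

  Berlin: 4 ####
  Dublin: 2 ##
  Vienna: 1 #
  Mumbai: 1 #

Most common: Berlin (4 times)

Berlin (4 times)
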